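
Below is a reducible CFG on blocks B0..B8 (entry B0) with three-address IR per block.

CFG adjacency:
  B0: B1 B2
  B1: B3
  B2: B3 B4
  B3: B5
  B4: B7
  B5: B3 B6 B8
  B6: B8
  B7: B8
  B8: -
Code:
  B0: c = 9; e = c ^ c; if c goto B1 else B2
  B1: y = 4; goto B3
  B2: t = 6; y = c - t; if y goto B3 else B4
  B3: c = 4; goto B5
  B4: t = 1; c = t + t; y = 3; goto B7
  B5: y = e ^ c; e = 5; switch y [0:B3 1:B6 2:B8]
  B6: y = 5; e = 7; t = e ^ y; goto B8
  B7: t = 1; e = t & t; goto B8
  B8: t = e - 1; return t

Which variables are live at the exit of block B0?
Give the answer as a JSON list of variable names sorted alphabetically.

Answer: ["c", "e"]

Analysis:
Block summaries:
  B0: {c,e} / ∅
  B1: {y} / ∅
  B2: {t,y} / {c}
  B3: {c} / ∅
  B4: {c,t,y} / ∅
  B5: {e,y} / {c,e}
  B6: {e,t,y} / ∅
  B7: {e,t} / ∅
  B8: {t} / {e}

Backward fixpoint:
  B0: in=∅ out={c,e}
  B1: in={e} out={e}
  B2: in={c,e} out={e}
  B3: in={e} out={c,e}
  B4: in=∅ out=∅
  B5: in={c,e} out={e}
  B6: in=∅ out={e}
  B7: in=∅ out={e}
  B8: in={e} out=∅

live-out(B0) = ["c", "e"]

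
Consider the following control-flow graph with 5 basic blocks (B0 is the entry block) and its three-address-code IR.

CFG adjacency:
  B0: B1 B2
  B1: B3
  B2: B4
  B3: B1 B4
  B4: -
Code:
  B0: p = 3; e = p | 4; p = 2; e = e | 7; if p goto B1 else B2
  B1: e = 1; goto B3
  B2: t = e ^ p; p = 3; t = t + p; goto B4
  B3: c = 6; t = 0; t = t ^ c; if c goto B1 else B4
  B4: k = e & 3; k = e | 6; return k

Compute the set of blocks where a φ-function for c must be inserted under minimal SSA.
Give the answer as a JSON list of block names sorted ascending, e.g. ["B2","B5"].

idom tree: B1←B0 B2←B0 B3←B1 B4←B0
Dom∩ at merges:
  B1: preds {B0,B3}: {B0} ∩ {B0,B1,B3} = {B0}; idom=B0
  B4: preds {B2,B3}: {B0,B2} ∩ {B0,B1,B3} = {B0}; idom=B0

DF derivation:
  join B1 pred B0: · stop@B0
  join B1 pred B3: B3→B1 stop@B0
  join B4 pred B2: B2 stop@B0
  join B4 pred B3: B3→B1 stop@B0
  B0: DF=∅
  B1: DF={B1,B4}
  B2: DF={B4}
  B3: DF={B1,B4}
  B4: DF=∅

φ for c: defs {B3}
  DF⁺ = {B1,B4}

Answer: ["B1", "B4"]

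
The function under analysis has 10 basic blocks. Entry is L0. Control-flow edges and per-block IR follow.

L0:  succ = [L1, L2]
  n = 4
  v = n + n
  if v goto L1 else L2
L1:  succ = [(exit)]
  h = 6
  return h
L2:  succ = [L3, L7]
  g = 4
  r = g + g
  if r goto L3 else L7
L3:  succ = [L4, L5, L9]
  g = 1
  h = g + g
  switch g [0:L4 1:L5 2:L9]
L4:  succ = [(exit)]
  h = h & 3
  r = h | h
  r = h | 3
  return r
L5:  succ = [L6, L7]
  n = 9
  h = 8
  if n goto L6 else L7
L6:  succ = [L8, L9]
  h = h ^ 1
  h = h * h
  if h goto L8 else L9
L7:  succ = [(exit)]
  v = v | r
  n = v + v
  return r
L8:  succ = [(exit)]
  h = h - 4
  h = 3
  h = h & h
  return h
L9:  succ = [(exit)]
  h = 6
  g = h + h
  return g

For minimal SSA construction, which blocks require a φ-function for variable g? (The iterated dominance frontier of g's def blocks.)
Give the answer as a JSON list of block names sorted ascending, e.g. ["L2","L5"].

idom tree: L1←L0 L2←L0 L3←L2 L4←L3 L5←L3 L6←L5 L7←L2 L8←L6 L9←L3
Dom∩ at merges:
  L7: preds {L2,L5}: {L0,L2} ∩ {L0,L2,L3,L5} = {L0,L2}; idom=L2
  L9: preds {L3,L6}: {L0,L2,L3} ∩ {L0,L2,L3,L5,L6} = {L0,L2,L3}; idom=L3

DF derivation:
  L7←L2: walk · to L2
  L7←L5: walk L5→L3 to L2
  L9←L3: walk · to L3
  L9←L6: walk L6→L5 to L3
  L0: DF=∅
  L1: DF=∅
  L2: DF=∅
  L3: DF={L7}
  L4: DF=∅
  L5: DF={L7,L9}
  L6: DF={L9}
  L7: DF=∅
  L8: DF=∅
  L9: DF=∅

φ for g: defs {L2,L3,L9}
  DF⁺ = {L7}

Answer: ["L7"]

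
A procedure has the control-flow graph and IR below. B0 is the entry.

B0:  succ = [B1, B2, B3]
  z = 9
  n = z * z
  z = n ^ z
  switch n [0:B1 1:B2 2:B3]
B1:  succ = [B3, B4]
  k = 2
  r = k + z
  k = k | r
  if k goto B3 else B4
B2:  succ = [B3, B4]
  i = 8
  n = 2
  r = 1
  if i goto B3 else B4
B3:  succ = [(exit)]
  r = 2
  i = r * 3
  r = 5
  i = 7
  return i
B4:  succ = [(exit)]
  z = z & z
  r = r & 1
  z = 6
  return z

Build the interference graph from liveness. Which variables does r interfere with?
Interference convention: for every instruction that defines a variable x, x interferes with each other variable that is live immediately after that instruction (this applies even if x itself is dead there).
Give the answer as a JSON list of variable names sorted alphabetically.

Per-block:
  B0: def={n,z} ue=∅
  B1: def={k,r} ue={z}
  B2: def={i,n,r} ue=∅
  B3: def={i,r} ue=∅
  B4: def={r,z} ue={r,z}

Backward fixpoint:
  B0 li=∅ lo={z}
  B1 li={z} lo={r,z}
  B2 li={z} lo={r,z}
  B3 li=∅ lo=∅
  B4 li={r,z} lo=∅

Interference:
  i↔{n,r,z}
  k↔{r,z}
  n↔{i,z}
  r↔{i,k,z}
  z↔{i,k,n,r}

N(r) = ["i", "k", "z"]

Answer: ["i", "k", "z"]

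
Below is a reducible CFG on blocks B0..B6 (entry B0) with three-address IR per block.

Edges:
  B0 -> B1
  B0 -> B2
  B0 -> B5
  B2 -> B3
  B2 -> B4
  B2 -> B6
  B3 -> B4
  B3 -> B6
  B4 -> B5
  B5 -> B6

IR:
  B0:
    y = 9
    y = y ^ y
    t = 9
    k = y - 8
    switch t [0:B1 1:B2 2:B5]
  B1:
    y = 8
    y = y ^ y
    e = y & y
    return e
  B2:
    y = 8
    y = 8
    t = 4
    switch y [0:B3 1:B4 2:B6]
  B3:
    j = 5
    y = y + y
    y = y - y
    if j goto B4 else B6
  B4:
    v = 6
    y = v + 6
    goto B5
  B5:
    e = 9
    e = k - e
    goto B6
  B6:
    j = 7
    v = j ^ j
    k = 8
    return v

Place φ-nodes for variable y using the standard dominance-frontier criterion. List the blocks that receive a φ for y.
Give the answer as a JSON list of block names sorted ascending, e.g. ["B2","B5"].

idom tree: B1←B0 B2←B0 B3←B2 B4←B2 B5←B0 B6←B0
Dom∩ at merges:
  B4: preds {B2,B3}: {B0,B2} ∩ {B0,B2,B3} = {B0,B2}; idom=B2
  B5: preds {B0,B4}: {B0} ∩ {B0,B2,B4} = {B0}; idom=B0
  B6: preds {B2,B3,B5}: {B0,B2} ∩ {B0,B2,B3} ∩ {B0,B5} = {B0}; idom=B0

DF derivation:
  B4←B2: walk · to B2
  B4←B3: walk B3 to B2
  B5←B0: walk · to B0
  B5←B4: walk B4→B2 to B0
  B6←B2: walk B2 to B0
  B6←B3: walk B3→B2 to B0
  B6←B5: walk B5 to B0
  B0: DF=∅
  B1: DF=∅
  B2: DF={B5,B6}
  B3: DF={B4,B6}
  B4: DF={B5}
  B5: DF={B6}
  B6: DF=∅

φ for y: defs {B0,B1,B2,B3,B4}
  DF⁺ = {B4,B5,B6}

Answer: ["B4", "B5", "B6"]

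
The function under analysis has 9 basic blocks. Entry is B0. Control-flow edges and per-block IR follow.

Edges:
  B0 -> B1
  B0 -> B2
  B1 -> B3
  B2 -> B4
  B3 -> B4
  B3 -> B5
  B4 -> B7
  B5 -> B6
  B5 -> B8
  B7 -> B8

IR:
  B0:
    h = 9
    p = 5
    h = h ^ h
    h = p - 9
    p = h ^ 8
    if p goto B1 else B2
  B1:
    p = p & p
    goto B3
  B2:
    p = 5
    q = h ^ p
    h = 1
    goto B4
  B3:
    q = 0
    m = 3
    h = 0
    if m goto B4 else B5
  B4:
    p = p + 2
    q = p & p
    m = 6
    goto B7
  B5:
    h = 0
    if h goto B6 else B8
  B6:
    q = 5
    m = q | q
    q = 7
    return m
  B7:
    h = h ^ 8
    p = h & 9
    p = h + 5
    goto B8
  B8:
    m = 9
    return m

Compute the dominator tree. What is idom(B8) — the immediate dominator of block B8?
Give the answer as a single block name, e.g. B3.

idom tree: B1←B0 B2←B0 B3←B1 B4←B0 B5←B3 B6←B5 B7←B4 B8←B0
Join-block Dom:
  B4: preds {B2,B3}: {B0,B2} ∩ {B0,B1,B3} = {B0}; idom=B0
  B8: preds {B5,B7}: {B0,B1,B3,B5} ∩ {B0,B4,B7} = {B0}; idom=B0

idom(B8) = B0

Answer: B0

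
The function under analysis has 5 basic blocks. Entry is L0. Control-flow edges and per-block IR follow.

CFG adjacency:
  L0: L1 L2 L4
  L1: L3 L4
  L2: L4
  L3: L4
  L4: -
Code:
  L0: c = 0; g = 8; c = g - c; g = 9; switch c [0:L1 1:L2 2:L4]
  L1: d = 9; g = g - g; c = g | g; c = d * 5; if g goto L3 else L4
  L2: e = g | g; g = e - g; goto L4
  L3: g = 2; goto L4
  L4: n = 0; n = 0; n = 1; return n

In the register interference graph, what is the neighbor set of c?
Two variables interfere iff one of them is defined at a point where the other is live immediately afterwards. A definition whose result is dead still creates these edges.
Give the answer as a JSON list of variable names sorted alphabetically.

Answer: ["d", "g"]

Derivation:
def/use:
  L0 def {c,g} use ∅
  L1 def {c,d,g} use {g}
  L2 def {e,g} use {g}
  L3 def {g} use ∅
  L4 def {n} use ∅

Liveness:
  L0: in=∅ out={g}
  L1: in={g} out=∅
  L2: in={g} out=∅
  L3: in=∅ out=∅
  L4: in=∅ out=∅

Interfere edges:
  c: {d,g}
  d: {c,g}
  e: {g}
  g: {c,d,e}
  n: ∅

N(c) = ["d", "g"]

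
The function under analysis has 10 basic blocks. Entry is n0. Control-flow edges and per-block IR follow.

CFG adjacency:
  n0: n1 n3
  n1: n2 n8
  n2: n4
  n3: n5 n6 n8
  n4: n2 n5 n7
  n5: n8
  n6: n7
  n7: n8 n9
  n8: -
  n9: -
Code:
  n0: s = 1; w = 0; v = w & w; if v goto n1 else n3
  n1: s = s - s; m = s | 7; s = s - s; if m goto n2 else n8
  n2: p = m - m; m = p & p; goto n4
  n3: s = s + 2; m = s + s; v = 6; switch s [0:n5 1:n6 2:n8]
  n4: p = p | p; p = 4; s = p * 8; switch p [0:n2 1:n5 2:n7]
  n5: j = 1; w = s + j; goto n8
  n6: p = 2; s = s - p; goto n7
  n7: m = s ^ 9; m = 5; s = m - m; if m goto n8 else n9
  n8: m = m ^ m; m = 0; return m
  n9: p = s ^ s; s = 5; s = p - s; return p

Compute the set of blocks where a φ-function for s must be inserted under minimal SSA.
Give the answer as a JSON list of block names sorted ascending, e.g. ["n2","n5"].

Answer: ["n2", "n5", "n7", "n8"]

Derivation:
idom tree: n1←n0 n2←n1 n3←n0 n4←n2 n5←n0 n6←n3 n7←n0 n8←n0 n9←n7
Dom at joins:
  n2: preds {n1,n4}: {n0,n1} ∩ {n0,n1,n2,n4} = {n0,n1}; idom=n1
  n5: preds {n3,n4}: {n0,n3} ∩ {n0,n1,n2,n4} = {n0}; idom=n0
  n7: preds {n4,n6}: {n0,n1,n2,n4} ∩ {n0,n3,n6} = {n0}; idom=n0
  n8: preds {n1,n3,n5,n7}: {n0,n1} ∩ {n0,n3} ∩ {n0,n5} ∩ {n0,n7} = {n0}; idom=n0

DF walk-up:
  n2←n1: walk · to n1
  n2←n4: walk n4→n2 to n1
  n5←n3: walk n3 to n0
  n5←n4: walk n4→n2→n1 to n0
  n7←n4: walk n4→n2→n1 to n0
  n7←n6: walk n6→n3 to n0
  n8←n1: walk n1 to n0
  n8←n3: walk n3 to n0
  n8←n5: walk n5 to n0
  n8←n7: walk n7 to n0
  DF(n0)=∅
  DF(n1)={n5,n7,n8}
  DF(n2)={n2,n5,n7}
  DF(n3)={n5,n7,n8}
  DF(n4)={n2,n5,n7}
  DF(n5)={n8}
  DF(n6)={n7}
  DF(n7)={n8}
  DF(n8)=∅
  DF(n9)=∅

φ for s: defs {n0,n1,n3,n4,n6,n7,n9}
  DF⁺ = {n2,n5,n7,n8}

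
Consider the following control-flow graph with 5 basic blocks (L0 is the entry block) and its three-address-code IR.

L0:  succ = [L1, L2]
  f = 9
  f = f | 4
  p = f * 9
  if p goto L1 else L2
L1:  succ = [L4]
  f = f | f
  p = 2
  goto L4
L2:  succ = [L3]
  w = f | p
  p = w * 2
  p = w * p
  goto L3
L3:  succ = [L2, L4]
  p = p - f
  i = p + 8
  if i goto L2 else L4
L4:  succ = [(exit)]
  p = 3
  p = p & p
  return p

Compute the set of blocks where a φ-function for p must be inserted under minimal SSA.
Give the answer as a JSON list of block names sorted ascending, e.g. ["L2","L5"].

Answer: ["L2", "L4"]

Derivation:
idom tree: L1←L0 L2←L0 L3←L2 L4←L0
Dom∩ at merges:
  L2: preds {L0,L3}: {L0} ∩ {L0,L2,L3} = {L0}; idom=L0
  L4: preds {L1,L3}: {L0,L1} ∩ {L0,L2,L3} = {L0}; idom=L0

DF walk-up:
  join L2 pred L0: · stop@L0
  join L2 pred L3: L3→L2 stop@L0
  join L4 pred L1: L1 stop@L0
  join L4 pred L3: L3→L2 stop@L0
  DF(L0)=∅
  DF(L1)={L4}
  DF(L2)={L2,L4}
  DF(L3)={L2,L4}
  DF(L4)=∅

φ for p: defs {L0,L1,L2,L3,L4}
  DF⁺ = {L2,L4}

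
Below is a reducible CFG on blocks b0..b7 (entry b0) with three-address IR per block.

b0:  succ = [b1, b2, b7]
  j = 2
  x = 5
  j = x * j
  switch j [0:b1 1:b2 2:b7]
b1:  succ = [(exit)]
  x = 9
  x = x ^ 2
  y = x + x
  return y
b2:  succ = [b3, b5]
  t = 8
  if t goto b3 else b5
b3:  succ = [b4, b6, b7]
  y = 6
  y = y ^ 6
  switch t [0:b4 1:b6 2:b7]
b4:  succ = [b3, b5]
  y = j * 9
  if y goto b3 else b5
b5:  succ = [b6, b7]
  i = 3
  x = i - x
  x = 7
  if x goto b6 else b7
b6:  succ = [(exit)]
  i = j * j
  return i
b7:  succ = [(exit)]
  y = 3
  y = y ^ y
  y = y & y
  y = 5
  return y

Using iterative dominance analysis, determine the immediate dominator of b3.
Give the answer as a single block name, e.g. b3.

Answer: b2

Derivation:
idom tree: b1←b0 b2←b0 b3←b2 b4←b3 b5←b2 b6←b2 b7←b0
Join-block Dom:
  b3: preds {b2,b4}: {b0,b2} ∩ {b0,b2,b3,b4} = {b0,b2}; idom=b2
  b5: preds {b2,b4}: {b0,b2} ∩ {b0,b2,b3,b4} = {b0,b2}; idom=b2
  b6: preds {b3,b5}: {b0,b2,b3} ∩ {b0,b2,b5} = {b0,b2}; idom=b2
  b7: preds {b0,b3,b5}: {b0} ∩ {b0,b2,b3} ∩ {b0,b2,b5} = {b0}; idom=b0

idom(b3) = b2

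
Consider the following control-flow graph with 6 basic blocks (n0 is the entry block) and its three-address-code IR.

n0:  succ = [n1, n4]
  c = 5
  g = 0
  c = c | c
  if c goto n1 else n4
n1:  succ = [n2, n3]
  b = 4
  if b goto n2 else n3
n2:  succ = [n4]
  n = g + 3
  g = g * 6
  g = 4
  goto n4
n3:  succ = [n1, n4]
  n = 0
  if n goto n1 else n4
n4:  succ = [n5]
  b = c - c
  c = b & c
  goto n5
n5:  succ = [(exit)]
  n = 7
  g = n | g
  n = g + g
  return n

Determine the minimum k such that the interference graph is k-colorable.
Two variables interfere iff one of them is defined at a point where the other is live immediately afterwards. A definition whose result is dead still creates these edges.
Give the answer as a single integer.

Answer: 3

Working:
Per-block:
  n0: {c,g} / ∅
  n1: {b} / ∅
  n2: {g,n} / {g}
  n3: {n} / ∅
  n4: {b,c} / {c}
  n5: {g,n} / {g}

Backward fixpoint:
  n0: in=∅ out={c,g}
  n1: in={c,g} out={c,g}
  n2: in={c,g} out={c,g}
  n3: in={c,g} out={c,g}
  n4: in={c,g} out={g}
  n5: in={g} out=∅

Conflict graph:
  b — {c,g}
  c — {b,g,n}
  g — {b,c,n}
  n — {c,g}

Registers:
  clique {b,c,g} ⇒ need ≥ 3
  assign b→c2 c→c0 g→c1 n→c2 — no edge inside a register ⇒ χ ≤ 3
  χ = 3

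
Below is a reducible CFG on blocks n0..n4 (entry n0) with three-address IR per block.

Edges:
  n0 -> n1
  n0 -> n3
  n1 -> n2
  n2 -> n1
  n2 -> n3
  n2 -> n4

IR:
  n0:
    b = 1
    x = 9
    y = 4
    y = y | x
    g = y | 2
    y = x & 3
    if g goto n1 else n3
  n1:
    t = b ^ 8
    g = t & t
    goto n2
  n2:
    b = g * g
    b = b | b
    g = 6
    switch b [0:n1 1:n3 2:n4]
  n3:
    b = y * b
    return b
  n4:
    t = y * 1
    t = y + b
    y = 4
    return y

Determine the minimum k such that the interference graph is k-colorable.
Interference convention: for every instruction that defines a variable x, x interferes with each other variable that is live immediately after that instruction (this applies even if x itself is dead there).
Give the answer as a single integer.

Answer: 4

Derivation:
Block summaries:
  n0: {b,g,x,y} / ∅
  n1: {g,t} / {b}
  n2: {b,g} / {g}
  n3: {b} / {b,y}
  n4: {t,y} / {b,y}

Backward fixpoint:
  n0 li=∅ lo={b,y}
  n1 li={b,y} lo={g,y}
  n2 li={g,y} lo={b,y}
  n3 li={b,y} lo=∅
  n4 li={b,y} lo=∅

Interfere edges:
  b: {g,t,x,y}
  g: {b,x,y}
  t: {b,y}
  x: {b,g,y}
  y: {b,g,t,x}

Registers:
  clique {b,g,x,y} ⇒ need ≥ 4
  assign b→r0 g→r2 t→r2 x→r3 y→r1 — no edge inside a register ⇒ χ ≤ 4
  χ = 4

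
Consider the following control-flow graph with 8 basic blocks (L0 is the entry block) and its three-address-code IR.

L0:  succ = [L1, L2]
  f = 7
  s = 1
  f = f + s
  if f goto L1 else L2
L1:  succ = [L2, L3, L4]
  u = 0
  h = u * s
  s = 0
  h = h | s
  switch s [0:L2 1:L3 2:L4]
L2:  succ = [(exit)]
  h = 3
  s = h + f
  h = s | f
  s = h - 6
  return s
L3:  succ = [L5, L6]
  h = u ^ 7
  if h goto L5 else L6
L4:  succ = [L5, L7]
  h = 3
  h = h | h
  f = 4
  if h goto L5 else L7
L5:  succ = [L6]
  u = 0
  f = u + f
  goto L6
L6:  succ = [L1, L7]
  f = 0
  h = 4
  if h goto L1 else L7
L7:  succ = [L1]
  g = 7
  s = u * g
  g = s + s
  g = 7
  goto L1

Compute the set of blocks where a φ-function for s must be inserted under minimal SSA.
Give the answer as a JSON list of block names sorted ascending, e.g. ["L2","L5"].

Answer: ["L1", "L2"]

Working:
idom tree: L1←L0 L2←L0 L3←L1 L4←L1 L5←L1 L6←L1 L7←L1
Join-block Dom:
  L1: preds {L0,L6,L7}: {L0} ∩ {L0,L1,L6} ∩ {L0,L1,L7} = {L0}; idom=L0
  L2: preds {L0,L1}: {L0} ∩ {L0,L1} = {L0}; idom=L0
  L5: preds {L3,L4}: {L0,L1,L3} ∩ {L0,L1,L4} = {L0,L1}; idom=L1
  L6: preds {L3,L5}: {L0,L1,L3} ∩ {L0,L1,L5} = {L0,L1}; idom=L1
  L7: preds {L4,L6}: {L0,L1,L4} ∩ {L0,L1,L6} = {L0,L1}; idom=L1

DF derivation:
  join L1 pred L0: · stop@L0
  join L1 pred L6: L6→L1 stop@L0
  join L1 pred L7: L7→L1 stop@L0
  join L2 pred L0: · stop@L0
  join L2 pred L1: L1 stop@L0
  join L5 pred L3: L3 stop@L1
  join L5 pred L4: L4 stop@L1
  join L6 pred L3: L3 stop@L1
  join L6 pred L5: L5 stop@L1
  join L7 pred L4: L4 stop@L1
  join L7 pred L6: L6 stop@L1
  L0: DF=∅
  L1: DF={L1,L2}
  L2: DF=∅
  L3: DF={L5,L6}
  L4: DF={L5,L7}
  L5: DF={L6}
  L6: DF={L1,L7}
  L7: DF={L1}

φ for s: defs {L0,L1,L2,L7}
  DF⁺ = {L1,L2}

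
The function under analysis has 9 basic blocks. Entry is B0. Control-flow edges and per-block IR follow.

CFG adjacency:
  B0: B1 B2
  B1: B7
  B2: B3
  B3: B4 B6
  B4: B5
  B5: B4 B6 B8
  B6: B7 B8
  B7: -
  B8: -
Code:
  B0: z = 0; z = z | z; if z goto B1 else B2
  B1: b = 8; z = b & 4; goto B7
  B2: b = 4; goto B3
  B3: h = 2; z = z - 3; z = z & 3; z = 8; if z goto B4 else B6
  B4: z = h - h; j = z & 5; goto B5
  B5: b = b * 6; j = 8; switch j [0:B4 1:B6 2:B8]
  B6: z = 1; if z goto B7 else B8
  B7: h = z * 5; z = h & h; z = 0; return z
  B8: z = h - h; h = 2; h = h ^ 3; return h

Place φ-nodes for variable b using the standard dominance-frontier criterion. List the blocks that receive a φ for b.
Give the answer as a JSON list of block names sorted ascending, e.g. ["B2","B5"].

idom tree: B1←B0 B2←B0 B3←B2 B4←B3 B5←B4 B6←B3 B7←B0 B8←B3
Join-block Dom:
  B4: preds {B3,B5}: {B0,B2,B3} ∩ {B0,B2,B3,B4,B5} = {B0,B2,B3}; idom=B3
  B6: preds {B3,B5}: {B0,B2,B3} ∩ {B0,B2,B3,B4,B5} = {B0,B2,B3}; idom=B3
  B7: preds {B1,B6}: {B0,B1} ∩ {B0,B2,B3,B6} = {B0}; idom=B0
  B8: preds {B5,B6}: {B0,B2,B3,B4,B5} ∩ {B0,B2,B3,B6} = {B0,B2,B3}; idom=B3

DF walk-up:
  B4←B3: walk · to B3
  B4←B5: walk B5→B4 to B3
  B6←B3: walk · to B3
  B6←B5: walk B5→B4 to B3
  B7←B1: walk B1 to B0
  B7←B6: walk B6→B3→B2 to B0
  B8←B5: walk B5→B4 to B3
  B8←B6: walk B6 to B3
  B0: DF=∅
  B1: DF={B7}
  B2: DF={B7}
  B3: DF={B7}
  B4: DF={B4,B6,B8}
  B5: DF={B4,B6,B8}
  B6: DF={B7,B8}
  B7: DF=∅
  B8: DF=∅

φ for b: defs {B1,B2,B5}
  DF⁺ = {B4,B6,B7,B8}

Answer: ["B4", "B6", "B7", "B8"]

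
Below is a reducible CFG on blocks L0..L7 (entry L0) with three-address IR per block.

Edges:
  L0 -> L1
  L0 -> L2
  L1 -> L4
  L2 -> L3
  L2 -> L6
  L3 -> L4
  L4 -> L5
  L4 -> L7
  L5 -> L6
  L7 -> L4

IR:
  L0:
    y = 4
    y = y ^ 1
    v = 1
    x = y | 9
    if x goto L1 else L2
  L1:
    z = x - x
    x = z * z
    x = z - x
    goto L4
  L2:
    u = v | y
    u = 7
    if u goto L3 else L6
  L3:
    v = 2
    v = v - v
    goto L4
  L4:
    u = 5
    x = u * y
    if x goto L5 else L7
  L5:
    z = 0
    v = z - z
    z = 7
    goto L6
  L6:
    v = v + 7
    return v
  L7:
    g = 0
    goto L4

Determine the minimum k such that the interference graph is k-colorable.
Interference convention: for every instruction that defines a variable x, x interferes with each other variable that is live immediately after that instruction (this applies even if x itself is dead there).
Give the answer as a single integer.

Answer: 4

Derivation:
Block summaries:
  L0: def={v,x,y} ue=∅
  L1: def={x,z} ue={x}
  L2: def={u} ue={v,y}
  L3: def={v} ue=∅
  L4: def={u,x} ue={y}
  L5: def={v,z} ue=∅
  L6: def={v} ue={v}
  L7: def={g} ue=∅

Liveness:
  live L0: ∅→{v,x,y}
  live L1: {x,y}→{y}
  live L2: {v,y}→{v,y}
  live L3: {y}→{y}
  live L4: {y}→{y}
  live L5: ∅→{v}
  live L6: {v}→∅
  live L7: {y}→{y}

Conflict graph:
  g — {y}
  u — {v,y}
  v — {u,x,y,z}
  x — {v,y,z}
  y — {g,u,v,x,z}
  z — {v,x,y}

Registers:
  {v,x,y,z} pairwise interfere (4-clique) ⇒ χ ≥ 4
  assign g→R1 u→R2 v→R1 x→R2 y→R0 z→R3 — no edge inside a register ⇒ χ ≤ 4
  χ = 4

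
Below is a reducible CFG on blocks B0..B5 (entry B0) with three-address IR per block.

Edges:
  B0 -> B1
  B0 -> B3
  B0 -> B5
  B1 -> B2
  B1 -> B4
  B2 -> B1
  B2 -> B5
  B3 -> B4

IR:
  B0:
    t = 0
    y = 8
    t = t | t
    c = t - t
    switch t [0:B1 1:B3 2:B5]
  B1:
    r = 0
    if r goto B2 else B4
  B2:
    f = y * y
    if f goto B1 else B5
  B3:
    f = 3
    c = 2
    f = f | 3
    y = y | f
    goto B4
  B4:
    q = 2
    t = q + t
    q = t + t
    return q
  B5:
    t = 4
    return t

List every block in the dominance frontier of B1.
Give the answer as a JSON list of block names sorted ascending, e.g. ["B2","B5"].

Answer: ["B1", "B4", "B5"]

Analysis:
idom tree: B1←B0 B2←B1 B3←B0 B4←B0 B5←B0
Join-block Dom:
  B1: preds {B0,B2}: {B0} ∩ {B0,B1,B2} = {B0}; idom=B0
  B4: preds {B1,B3}: {B0,B1} ∩ {B0,B3} = {B0}; idom=B0
  B5: preds {B0,B2}: {B0} ∩ {B0,B1,B2} = {B0}; idom=B0

Frontier:
  join B1 pred B0: · stop@B0
  join B1 pred B2: B2→B1 stop@B0
  join B4 pred B1: B1 stop@B0
  join B4 pred B3: B3 stop@B0
  join B5 pred B0: · stop@B0
  join B5 pred B2: B2→B1 stop@B0
  DF(B0)=∅
  DF(B1)={B1,B4,B5}
  DF(B2)={B1,B5}
  DF(B3)={B4}
  DF(B4)=∅
  DF(B5)=∅

DF(B1) = ["B1", "B4", "B5"]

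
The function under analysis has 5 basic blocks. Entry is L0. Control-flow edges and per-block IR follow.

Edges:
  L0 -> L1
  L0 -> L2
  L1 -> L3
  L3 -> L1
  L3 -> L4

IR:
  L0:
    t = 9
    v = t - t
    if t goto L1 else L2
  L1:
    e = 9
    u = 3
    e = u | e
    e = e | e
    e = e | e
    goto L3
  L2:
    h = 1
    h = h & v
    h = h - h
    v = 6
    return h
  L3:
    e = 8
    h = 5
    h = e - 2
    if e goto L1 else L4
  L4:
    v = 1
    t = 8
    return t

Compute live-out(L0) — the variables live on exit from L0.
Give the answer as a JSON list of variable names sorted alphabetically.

Answer: ["v"]

Derivation:
Per-block:
  L0: def={t,v} ue=∅
  L1: def={e,u} ue=∅
  L2: def={h,v} ue={v}
  L3: def={e,h} ue=∅
  L4: def={t,v} ue=∅

Liveness:
  L0: in=∅ out={v}
  L1: in=∅ out=∅
  L2: in={v} out=∅
  L3: in=∅ out=∅
  L4: in=∅ out=∅

live-out(L0) = ["v"]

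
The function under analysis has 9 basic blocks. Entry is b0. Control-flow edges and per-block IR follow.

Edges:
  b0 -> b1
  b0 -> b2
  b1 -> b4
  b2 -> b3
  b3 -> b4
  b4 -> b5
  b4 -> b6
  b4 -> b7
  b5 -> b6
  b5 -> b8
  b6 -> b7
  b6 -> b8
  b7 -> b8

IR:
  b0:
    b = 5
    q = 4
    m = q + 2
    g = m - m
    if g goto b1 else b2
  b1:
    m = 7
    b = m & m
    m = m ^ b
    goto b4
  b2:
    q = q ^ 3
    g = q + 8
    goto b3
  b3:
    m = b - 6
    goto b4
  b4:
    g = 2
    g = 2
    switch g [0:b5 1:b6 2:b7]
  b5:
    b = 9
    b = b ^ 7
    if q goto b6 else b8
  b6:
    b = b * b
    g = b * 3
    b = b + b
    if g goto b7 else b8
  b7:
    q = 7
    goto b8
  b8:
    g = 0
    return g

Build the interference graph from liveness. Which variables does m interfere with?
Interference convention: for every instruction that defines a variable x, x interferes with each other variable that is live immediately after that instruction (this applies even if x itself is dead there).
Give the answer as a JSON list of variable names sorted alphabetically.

def/use:
  b0: def={b,g,m,q} ue=∅
  b1: def={b,m} ue=∅
  b2: def={g,q} ue={q}
  b3: def={m} ue={b}
  b4: def={g} ue=∅
  b5: def={b} ue={q}
  b6: def={b,g} ue={b}
  b7: def={q} ue=∅
  b8: def={g} ue=∅

Backward fixpoint:
  live b0: ∅→{b,q}
  live b1: {q}→{b,q}
  live b2: {b,q}→{b,q}
  live b3: {b,q}→{b,q}
  live b4: {b,q}→{b,q}
  live b5: {q}→{b}
  live b6: {b}→∅
  live b7: ∅→∅
  live b8: ∅→∅

Interference:
  b — {g,m,q}
  g — {b,q}
  m — {b,q}
  q — {b,g,m}

N(m) = ["b", "q"]

Answer: ["b", "q"]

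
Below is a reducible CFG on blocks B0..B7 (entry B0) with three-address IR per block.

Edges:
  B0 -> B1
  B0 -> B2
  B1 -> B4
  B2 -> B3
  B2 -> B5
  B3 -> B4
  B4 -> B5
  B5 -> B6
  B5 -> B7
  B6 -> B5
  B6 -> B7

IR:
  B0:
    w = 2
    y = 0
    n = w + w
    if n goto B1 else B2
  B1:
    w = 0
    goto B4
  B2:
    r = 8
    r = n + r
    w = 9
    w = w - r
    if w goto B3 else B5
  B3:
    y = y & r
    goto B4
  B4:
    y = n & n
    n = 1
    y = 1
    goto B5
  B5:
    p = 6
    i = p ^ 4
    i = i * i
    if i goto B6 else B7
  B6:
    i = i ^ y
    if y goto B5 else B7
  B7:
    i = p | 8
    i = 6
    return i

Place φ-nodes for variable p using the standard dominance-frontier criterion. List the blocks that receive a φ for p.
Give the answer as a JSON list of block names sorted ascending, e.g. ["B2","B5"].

idom tree: B1←B0 B2←B0 B3←B2 B4←B0 B5←B0 B6←B5 B7←B5
Dom at joins:
  B4: preds {B1,B3}: {B0,B1} ∩ {B0,B2,B3} = {B0}; idom=B0
  B5: preds {B2,B4,B6}: {B0,B2} ∩ {B0,B4} ∩ {B0,B5,B6} = {B0}; idom=B0
  B7: preds {B5,B6}: {B0,B5} ∩ {B0,B5,B6} = {B0,B5}; idom=B5

Frontier:
  B4←B1: walk B1 to B0
  B4←B3: walk B3→B2 to B0
  B5←B2: walk B2 to B0
  B5←B4: walk B4 to B0
  B5←B6: walk B6→B5 to B0
  B7←B5: walk · to B5
  B7←B6: walk B6 to B5
  B0 → ∅
  B1 → {B4}
  B2 → {B4,B5}
  B3 → {B4}
  B4 → {B5}
  B5 → {B5}
  B6 → {B5,B7}
  B7 → ∅

φ for p: defs {B5}
  DF⁺ = {B5}

Answer: ["B5"]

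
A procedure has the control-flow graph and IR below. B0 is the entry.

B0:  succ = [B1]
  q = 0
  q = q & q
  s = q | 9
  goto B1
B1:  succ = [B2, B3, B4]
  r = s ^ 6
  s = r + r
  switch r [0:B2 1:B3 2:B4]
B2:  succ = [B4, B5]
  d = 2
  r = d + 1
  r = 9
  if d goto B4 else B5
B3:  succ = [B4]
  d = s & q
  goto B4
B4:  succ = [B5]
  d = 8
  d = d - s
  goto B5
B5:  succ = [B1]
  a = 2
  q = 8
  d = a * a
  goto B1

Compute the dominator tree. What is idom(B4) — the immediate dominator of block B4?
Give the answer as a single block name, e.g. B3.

idom tree: B1←B0 B2←B1 B3←B1 B4←B1 B5←B1
Dom at joins:
  B1: preds {B0,B5}: {B0} ∩ {B0,B1,B5} = {B0}; idom=B0
  B4: preds {B1,B2,B3}: {B0,B1} ∩ {B0,B1,B2} ∩ {B0,B1,B3} = {B0,B1}; idom=B1
  B5: preds {B2,B4}: {B0,B1,B2} ∩ {B0,B1,B4} = {B0,B1}; idom=B1

idom(B4) = B1

Answer: B1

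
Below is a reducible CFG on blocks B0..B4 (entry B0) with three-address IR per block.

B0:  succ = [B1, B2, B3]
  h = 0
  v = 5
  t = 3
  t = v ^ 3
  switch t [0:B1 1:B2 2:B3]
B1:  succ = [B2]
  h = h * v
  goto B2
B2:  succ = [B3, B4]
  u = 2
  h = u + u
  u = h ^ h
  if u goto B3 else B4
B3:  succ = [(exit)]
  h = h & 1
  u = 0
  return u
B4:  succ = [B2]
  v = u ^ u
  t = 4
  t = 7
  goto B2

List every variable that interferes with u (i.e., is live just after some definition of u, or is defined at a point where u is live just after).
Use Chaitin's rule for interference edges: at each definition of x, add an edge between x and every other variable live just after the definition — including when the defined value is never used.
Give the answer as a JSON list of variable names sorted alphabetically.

def/use:
  B0: def={h,t,v} ue=∅
  B1: def={h} ue={h,v}
  B2: def={h,u} ue=∅
  B3: def={h,u} ue={h}
  B4: def={t,v} ue={u}

Live sets:
  live B0: ∅→{h,v}
  live B1: {h,v}→∅
  live B2: ∅→{h,u}
  live B3: {h}→∅
  live B4: {u}→∅

Interfere edges:
  h↔{t,u,v}
  t↔{h,v}
  u↔{h}
  v↔{h,t}

N(u) = ["h"]

Answer: ["h"]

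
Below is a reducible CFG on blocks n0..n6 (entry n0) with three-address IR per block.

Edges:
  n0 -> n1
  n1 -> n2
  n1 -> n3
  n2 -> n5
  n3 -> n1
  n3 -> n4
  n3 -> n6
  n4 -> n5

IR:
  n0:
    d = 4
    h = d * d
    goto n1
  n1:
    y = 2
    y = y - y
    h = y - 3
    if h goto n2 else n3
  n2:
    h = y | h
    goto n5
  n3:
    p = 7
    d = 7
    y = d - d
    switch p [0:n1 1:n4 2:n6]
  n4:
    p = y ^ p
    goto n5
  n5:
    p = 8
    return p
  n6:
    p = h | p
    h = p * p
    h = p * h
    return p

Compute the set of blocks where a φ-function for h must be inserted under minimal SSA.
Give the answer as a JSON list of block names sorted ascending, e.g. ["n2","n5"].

idom tree: n1←n0 n2←n1 n3←n1 n4←n3 n5←n1 n6←n3
Dom at joins:
  n1: preds {n0,n3}: {n0} ∩ {n0,n1,n3} = {n0}; idom=n0
  n5: preds {n2,n4}: {n0,n1,n2} ∩ {n0,n1,n3,n4} = {n0,n1}; idom=n1

DF derivation:
  n1←n0: walk · to n0
  n1←n3: walk n3→n1 to n0
  n5←n2: walk n2 to n1
  n5←n4: walk n4→n3 to n1
  DF(n0)=∅
  DF(n1)={n1}
  DF(n2)={n5}
  DF(n3)={n1,n5}
  DF(n4)={n5}
  DF(n5)=∅
  DF(n6)=∅

φ for h: defs {n0,n1,n2,n6}
  DF⁺ = {n1,n5}

Answer: ["n1", "n5"]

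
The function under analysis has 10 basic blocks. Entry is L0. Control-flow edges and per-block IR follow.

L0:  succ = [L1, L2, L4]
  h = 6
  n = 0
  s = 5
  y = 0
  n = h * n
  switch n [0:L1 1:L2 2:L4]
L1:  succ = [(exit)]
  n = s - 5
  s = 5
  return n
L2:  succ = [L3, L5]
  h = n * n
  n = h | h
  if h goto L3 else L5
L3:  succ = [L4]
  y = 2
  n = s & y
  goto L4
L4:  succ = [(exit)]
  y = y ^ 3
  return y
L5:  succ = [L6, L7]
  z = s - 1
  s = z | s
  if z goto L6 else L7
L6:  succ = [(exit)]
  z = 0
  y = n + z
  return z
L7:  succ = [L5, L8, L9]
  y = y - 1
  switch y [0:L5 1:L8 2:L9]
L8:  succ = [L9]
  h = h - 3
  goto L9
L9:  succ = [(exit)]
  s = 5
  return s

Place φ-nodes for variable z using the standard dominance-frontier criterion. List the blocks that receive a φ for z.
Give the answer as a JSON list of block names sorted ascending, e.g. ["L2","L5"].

idom tree: L1←L0 L2←L0 L3←L2 L4←L0 L5←L2 L6←L5 L7←L5 L8←L7 L9←L7
Dom∩ at merges:
  L4: preds {L0,L3}: {L0} ∩ {L0,L2,L3} = {L0}; idom=L0
  L5: preds {L2,L7}: {L0,L2} ∩ {L0,L2,L5,L7} = {L0,L2}; idom=L2
  L9: preds {L7,L8}: {L0,L2,L5,L7} ∩ {L0,L2,L5,L7,L8} = {L0,L2,L5,L7}; idom=L7

DF walk-up:
  join L4 pred L0: · stop@L0
  join L4 pred L3: L3→L2 stop@L0
  join L5 pred L2: · stop@L2
  join L5 pred L7: L7→L5 stop@L2
  join L9 pred L7: · stop@L7
  join L9 pred L8: L8 stop@L7
  L0: DF=∅
  L1: DF=∅
  L2: DF={L4}
  L3: DF={L4}
  L4: DF=∅
  L5: DF={L5}
  L6: DF=∅
  L7: DF={L5}
  L8: DF={L9}
  L9: DF=∅

φ for z: defs {L5,L6}
  DF⁺ = {L5}

Answer: ["L5"]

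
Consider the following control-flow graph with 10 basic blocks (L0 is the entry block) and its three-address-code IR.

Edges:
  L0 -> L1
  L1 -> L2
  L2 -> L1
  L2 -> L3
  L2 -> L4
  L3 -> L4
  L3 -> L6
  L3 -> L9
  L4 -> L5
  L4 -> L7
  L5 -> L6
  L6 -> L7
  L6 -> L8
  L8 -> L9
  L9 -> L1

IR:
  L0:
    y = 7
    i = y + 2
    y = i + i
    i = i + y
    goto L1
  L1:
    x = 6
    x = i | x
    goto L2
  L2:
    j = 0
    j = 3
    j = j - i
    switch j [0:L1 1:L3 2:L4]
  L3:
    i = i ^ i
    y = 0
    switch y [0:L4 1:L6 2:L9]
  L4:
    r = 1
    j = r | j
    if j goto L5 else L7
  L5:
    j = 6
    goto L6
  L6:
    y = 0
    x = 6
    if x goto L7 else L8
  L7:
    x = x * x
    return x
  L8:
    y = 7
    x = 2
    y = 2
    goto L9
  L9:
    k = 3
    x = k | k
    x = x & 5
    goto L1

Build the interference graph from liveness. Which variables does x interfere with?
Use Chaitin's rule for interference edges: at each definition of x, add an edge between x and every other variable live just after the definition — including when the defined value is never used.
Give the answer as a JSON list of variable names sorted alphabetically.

Answer: ["i", "j", "r", "y"]

Working:
def/use:
  L0: def={i,y} ue=∅
  L1: def={x} ue={i}
  L2: def={j} ue={i}
  L3: def={i,y} ue={i}
  L4: def={j,r} ue={j}
  L5: def={j} ue=∅
  L6: def={x,y} ue=∅
  L7: def={x} ue={x}
  L8: def={x,y} ue=∅
  L9: def={k,x} ue=∅

Live sets:
  L0: in=∅ out={i}
  L1: in={i} out={i,x}
  L2: in={i,x} out={i,j,x}
  L3: in={i,j,x} out={i,j,x}
  L4: in={i,j,x} out={i,x}
  L5: in={i} out={i}
  L6: in={i} out={i,x}
  L7: in={x} out=∅
  L8: in={i} out={i}
  L9: in={i} out={i}

Interference:
  i↔{j,k,r,x,y}
  j↔{i,r,x,y}
  k↔{i}
  r↔{i,j,x}
  x↔{i,j,r,y}
  y↔{i,j,x}

N(x) = ["i", "j", "r", "y"]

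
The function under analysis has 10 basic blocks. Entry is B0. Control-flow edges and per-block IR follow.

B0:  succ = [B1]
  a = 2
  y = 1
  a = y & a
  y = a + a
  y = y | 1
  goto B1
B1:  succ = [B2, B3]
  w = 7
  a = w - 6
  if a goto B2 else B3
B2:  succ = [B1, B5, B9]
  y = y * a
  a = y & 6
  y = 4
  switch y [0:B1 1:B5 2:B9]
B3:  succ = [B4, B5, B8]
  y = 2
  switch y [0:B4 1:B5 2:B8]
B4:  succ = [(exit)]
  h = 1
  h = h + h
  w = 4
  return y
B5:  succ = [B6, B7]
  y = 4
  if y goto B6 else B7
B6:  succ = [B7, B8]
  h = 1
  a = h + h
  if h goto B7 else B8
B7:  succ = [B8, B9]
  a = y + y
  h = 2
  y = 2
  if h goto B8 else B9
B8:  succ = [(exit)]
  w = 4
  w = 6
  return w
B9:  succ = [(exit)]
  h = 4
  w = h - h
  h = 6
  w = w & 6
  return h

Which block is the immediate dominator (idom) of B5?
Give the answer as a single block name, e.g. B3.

Answer: B1

Derivation:
idom tree: B1←B0 B2←B1 B3←B1 B4←B3 B5←B1 B6←B5 B7←B5 B8←B1 B9←B1
Join-block Dom:
  B1: preds {B0,B2}: {B0} ∩ {B0,B1,B2} = {B0}; idom=B0
  B5: preds {B2,B3}: {B0,B1,B2} ∩ {B0,B1,B3} = {B0,B1}; idom=B1
  B7: preds {B5,B6}: {B0,B1,B5} ∩ {B0,B1,B5,B6} = {B0,B1,B5}; idom=B5
  B8: preds {B3,B6,B7}: {B0,B1,B3} ∩ {B0,B1,B5,B6} ∩ {B0,B1,B5,B7} = {B0,B1}; idom=B1
  B9: preds {B2,B7}: {B0,B1,B2} ∩ {B0,B1,B5,B7} = {B0,B1}; idom=B1

idom(B5) = B1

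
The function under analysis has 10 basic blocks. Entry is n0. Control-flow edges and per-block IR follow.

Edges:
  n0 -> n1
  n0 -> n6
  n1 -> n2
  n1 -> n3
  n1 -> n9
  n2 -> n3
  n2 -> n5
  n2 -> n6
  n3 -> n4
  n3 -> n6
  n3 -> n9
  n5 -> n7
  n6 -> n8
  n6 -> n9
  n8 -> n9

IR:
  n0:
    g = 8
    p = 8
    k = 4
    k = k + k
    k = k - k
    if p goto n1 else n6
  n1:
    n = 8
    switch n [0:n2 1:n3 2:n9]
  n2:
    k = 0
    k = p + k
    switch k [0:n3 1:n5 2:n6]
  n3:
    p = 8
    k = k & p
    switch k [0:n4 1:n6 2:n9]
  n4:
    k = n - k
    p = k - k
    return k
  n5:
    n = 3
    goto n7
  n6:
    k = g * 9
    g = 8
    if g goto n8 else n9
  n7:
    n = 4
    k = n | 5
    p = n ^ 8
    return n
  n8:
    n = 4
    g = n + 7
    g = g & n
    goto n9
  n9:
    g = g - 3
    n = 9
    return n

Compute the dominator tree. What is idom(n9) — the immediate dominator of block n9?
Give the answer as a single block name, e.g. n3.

Answer: n0

Derivation:
idom tree: n1←n0 n2←n1 n3←n1 n4←n3 n5←n2 n6←n0 n7←n5 n8←n6 n9←n0
Dom at joins:
  n3: preds {n1,n2}: {n0,n1} ∩ {n0,n1,n2} = {n0,n1}; idom=n1
  n6: preds {n0,n2,n3}: {n0} ∩ {n0,n1,n2} ∩ {n0,n1,n3} = {n0}; idom=n0
  n9: preds {n1,n3,n6,n8}: {n0,n1} ∩ {n0,n1,n3} ∩ {n0,n6} ∩ {n0,n6,n8} = {n0}; idom=n0

idom(n9) = n0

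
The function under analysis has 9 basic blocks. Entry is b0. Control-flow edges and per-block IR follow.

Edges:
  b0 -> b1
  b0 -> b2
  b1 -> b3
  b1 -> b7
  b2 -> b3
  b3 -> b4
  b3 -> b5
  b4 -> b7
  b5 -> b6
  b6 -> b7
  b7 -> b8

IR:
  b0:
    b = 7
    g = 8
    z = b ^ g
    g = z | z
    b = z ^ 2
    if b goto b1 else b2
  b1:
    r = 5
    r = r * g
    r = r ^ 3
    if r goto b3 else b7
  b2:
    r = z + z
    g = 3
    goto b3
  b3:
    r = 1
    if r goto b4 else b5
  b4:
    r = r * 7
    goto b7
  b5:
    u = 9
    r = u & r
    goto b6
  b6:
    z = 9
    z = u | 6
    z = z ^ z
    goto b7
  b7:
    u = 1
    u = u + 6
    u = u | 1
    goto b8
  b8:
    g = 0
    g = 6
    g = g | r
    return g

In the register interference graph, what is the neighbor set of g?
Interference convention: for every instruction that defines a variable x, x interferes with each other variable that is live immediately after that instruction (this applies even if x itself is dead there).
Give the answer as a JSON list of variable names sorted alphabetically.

Answer: ["b", "r", "z"]

Analysis:
def/use:
  b0: {b,g,z} / ∅
  b1: {r} / {g}
  b2: {g,r} / {z}
  b3: {r} / ∅
  b4: {r} / {r}
  b5: {r,u} / {r}
  b6: {z} / {u}
  b7: {u} / ∅
  b8: {g} / {r}

Live sets:
  b0: in=∅ out={g,z}
  b1: in={g} out={r}
  b2: in={z} out=∅
  b3: in=∅ out={r}
  b4: in={r} out={r}
  b5: in={r} out={r,u}
  b6: in={r,u} out={r}
  b7: in={r} out={r}
  b8: in={r} out=∅

Interfere edges:
  b — {g,z}
  g — {b,r,z}
  r — {g,u,z}
  u — {r,z}
  z — {b,g,r,u}

N(g) = ["b", "r", "z"]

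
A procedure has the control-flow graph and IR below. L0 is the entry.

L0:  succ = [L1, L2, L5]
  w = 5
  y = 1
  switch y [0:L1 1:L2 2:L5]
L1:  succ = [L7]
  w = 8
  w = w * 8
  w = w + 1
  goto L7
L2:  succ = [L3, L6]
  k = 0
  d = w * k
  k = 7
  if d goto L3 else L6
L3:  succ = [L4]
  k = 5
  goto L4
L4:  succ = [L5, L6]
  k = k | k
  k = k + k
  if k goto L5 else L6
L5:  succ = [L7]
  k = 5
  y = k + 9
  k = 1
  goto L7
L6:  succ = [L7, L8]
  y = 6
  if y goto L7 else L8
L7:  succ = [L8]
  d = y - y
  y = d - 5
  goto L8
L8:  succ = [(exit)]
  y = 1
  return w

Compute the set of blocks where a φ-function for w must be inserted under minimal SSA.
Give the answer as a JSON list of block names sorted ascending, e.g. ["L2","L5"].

idom tree: L1←L0 L2←L0 L3←L2 L4←L3 L5←L0 L6←L2 L7←L0 L8←L0
Dom∩ at merges:
  L5: preds {L0,L4}: {L0} ∩ {L0,L2,L3,L4} = {L0}; idom=L0
  L6: preds {L2,L4}: {L0,L2} ∩ {L0,L2,L3,L4} = {L0,L2}; idom=L2
  L7: preds {L1,L5,L6}: {L0,L1} ∩ {L0,L5} ∩ {L0,L2,L6} = {L0}; idom=L0
  L8: preds {L6,L7}: {L0,L2,L6} ∩ {L0,L7} = {L0}; idom=L0

DF derivation:
  L5←L0: walk · to L0
  L5←L4: walk L4→L3→L2 to L0
  L6←L2: walk · to L2
  L6←L4: walk L4→L3 to L2
  L7←L1: walk L1 to L0
  L7←L5: walk L5 to L0
  L7←L6: walk L6→L2 to L0
  L8←L6: walk L6→L2 to L0
  L8←L7: walk L7 to L0
  DF(L0)=∅
  DF(L1)={L7}
  DF(L2)={L5,L7,L8}
  DF(L3)={L5,L6}
  DF(L4)={L5,L6}
  DF(L5)={L7}
  DF(L6)={L7,L8}
  DF(L7)={L8}
  DF(L8)=∅

φ for w: defs {L0,L1}
  DF⁺ = {L7,L8}

Answer: ["L7", "L8"]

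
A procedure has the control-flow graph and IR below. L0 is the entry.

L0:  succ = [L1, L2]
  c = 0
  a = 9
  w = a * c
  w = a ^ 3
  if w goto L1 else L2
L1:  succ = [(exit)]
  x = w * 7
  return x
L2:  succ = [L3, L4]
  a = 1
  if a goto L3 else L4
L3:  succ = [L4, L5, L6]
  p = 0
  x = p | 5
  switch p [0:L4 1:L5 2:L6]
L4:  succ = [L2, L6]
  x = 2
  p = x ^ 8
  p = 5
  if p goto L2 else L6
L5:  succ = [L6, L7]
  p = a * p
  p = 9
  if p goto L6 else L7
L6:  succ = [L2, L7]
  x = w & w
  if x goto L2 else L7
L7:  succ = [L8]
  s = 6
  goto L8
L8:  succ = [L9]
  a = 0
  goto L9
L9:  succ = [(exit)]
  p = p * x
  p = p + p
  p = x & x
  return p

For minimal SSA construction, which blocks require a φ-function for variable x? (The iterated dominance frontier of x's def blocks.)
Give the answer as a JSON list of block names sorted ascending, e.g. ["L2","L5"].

idom tree: L1←L0 L2←L0 L3←L2 L4←L2 L5←L3 L6←L2 L7←L2 L8←L7 L9←L8
Dom∩ at merges:
  L2: preds {L0,L4,L6}: {L0} ∩ {L0,L2,L4} ∩ {L0,L2,L6} = {L0}; idom=L0
  L4: preds {L2,L3}: {L0,L2} ∩ {L0,L2,L3} = {L0,L2}; idom=L2
  L6: preds {L3,L4,L5}: {L0,L2,L3} ∩ {L0,L2,L4} ∩ {L0,L2,L3,L5} = {L0,L2}; idom=L2
  L7: preds {L5,L6}: {L0,L2,L3,L5} ∩ {L0,L2,L6} = {L0,L2}; idom=L2

DF walk-up:
  L2←L0: walk · to L0
  L2←L4: walk L4→L2 to L0
  L2←L6: walk L6→L2 to L0
  L4←L2: walk · to L2
  L4←L3: walk L3 to L2
  L6←L3: walk L3 to L2
  L6←L4: walk L4 to L2
  L6←L5: walk L5→L3 to L2
  L7←L5: walk L5→L3 to L2
  L7←L6: walk L6 to L2
  DF(L0)=∅
  DF(L1)=∅
  DF(L2)={L2}
  DF(L3)={L4,L6,L7}
  DF(L4)={L2,L6}
  DF(L5)={L6,L7}
  DF(L6)={L2,L7}
  DF(L7)=∅
  DF(L8)=∅
  DF(L9)=∅

φ for x: defs {L1,L3,L4,L6}
  DF⁺ = {L2,L4,L6,L7}

Answer: ["L2", "L4", "L6", "L7"]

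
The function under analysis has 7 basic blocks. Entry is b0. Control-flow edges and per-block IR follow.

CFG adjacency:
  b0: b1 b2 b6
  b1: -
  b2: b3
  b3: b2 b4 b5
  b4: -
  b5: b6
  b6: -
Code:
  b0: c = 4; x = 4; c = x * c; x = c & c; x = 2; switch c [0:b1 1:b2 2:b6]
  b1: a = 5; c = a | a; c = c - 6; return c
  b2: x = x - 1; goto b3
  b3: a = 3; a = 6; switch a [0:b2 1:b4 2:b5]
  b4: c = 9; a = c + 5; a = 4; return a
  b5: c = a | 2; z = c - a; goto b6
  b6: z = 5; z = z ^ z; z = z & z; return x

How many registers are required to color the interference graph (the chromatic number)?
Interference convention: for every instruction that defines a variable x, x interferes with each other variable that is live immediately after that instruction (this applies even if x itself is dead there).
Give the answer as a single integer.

Per-block:
  b0: def={c,x} ue=∅
  b1: def={a,c} ue=∅
  b2: def={x} ue={x}
  b3: def={a} ue=∅
  b4: def={a,c} ue=∅
  b5: def={c,z} ue={a}
  b6: def={z} ue={x}

Live sets:
  b0 li=∅ lo={x}
  b1 li=∅ lo=∅
  b2 li={x} lo={x}
  b3 li={x} lo={a,x}
  b4 li=∅ lo=∅
  b5 li={a,x} lo={x}
  b6 li={x} lo=∅

Interfere edges:
  a: {c,x}
  c: {a,x}
  x: {a,c,z}
  z: {x}

Registers:
  lower bound: {a,c,x} mutually conflict ⇒ χ ≥ 3
  assign a→c1 c→c2 x→c0 z→c1 — no edge inside a register ⇒ χ ≤ 3
  χ = 3

Answer: 3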